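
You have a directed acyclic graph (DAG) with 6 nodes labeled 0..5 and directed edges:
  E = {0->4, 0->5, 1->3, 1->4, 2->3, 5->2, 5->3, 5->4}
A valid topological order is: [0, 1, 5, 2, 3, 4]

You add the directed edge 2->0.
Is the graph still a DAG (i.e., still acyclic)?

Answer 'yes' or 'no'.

Answer: no

Derivation:
Given toposort: [0, 1, 5, 2, 3, 4]
Position of 2: index 3; position of 0: index 0
New edge 2->0: backward (u after v in old order)
Backward edge: old toposort is now invalid. Check if this creates a cycle.
Does 0 already reach 2? Reachable from 0: [0, 2, 3, 4, 5]. YES -> cycle!
Still a DAG? no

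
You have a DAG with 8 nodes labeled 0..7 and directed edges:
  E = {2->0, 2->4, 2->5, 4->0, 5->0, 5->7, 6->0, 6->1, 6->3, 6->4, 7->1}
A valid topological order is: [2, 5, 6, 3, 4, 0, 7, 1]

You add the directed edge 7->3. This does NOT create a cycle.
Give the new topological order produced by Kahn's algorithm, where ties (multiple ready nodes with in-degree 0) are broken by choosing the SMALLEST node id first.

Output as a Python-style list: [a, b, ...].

Old toposort: [2, 5, 6, 3, 4, 0, 7, 1]
Added edge: 7->3
Position of 7 (6) > position of 3 (3). Must reorder: 7 must now come before 3.
Run Kahn's algorithm (break ties by smallest node id):
  initial in-degrees: [4, 2, 0, 2, 2, 1, 0, 1]
  ready (indeg=0): [2, 6]
  pop 2: indeg[0]->3; indeg[4]->1; indeg[5]->0 | ready=[5, 6] | order so far=[2]
  pop 5: indeg[0]->2; indeg[7]->0 | ready=[6, 7] | order so far=[2, 5]
  pop 6: indeg[0]->1; indeg[1]->1; indeg[3]->1; indeg[4]->0 | ready=[4, 7] | order so far=[2, 5, 6]
  pop 4: indeg[0]->0 | ready=[0, 7] | order so far=[2, 5, 6, 4]
  pop 0: no out-edges | ready=[7] | order so far=[2, 5, 6, 4, 0]
  pop 7: indeg[1]->0; indeg[3]->0 | ready=[1, 3] | order so far=[2, 5, 6, 4, 0, 7]
  pop 1: no out-edges | ready=[3] | order so far=[2, 5, 6, 4, 0, 7, 1]
  pop 3: no out-edges | ready=[] | order so far=[2, 5, 6, 4, 0, 7, 1, 3]
  Result: [2, 5, 6, 4, 0, 7, 1, 3]

Answer: [2, 5, 6, 4, 0, 7, 1, 3]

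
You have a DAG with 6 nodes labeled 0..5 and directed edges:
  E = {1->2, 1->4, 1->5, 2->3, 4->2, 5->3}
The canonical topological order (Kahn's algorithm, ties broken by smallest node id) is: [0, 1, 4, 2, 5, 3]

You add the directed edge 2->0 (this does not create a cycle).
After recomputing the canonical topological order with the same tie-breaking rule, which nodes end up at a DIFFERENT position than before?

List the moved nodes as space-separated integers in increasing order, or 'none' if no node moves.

Old toposort: [0, 1, 4, 2, 5, 3]
Added edge 2->0
Recompute Kahn (smallest-id tiebreak):
  initial in-degrees: [1, 0, 2, 2, 1, 1]
  ready (indeg=0): [1]
  pop 1: indeg[2]->1; indeg[4]->0; indeg[5]->0 | ready=[4, 5] | order so far=[1]
  pop 4: indeg[2]->0 | ready=[2, 5] | order so far=[1, 4]
  pop 2: indeg[0]->0; indeg[3]->1 | ready=[0, 5] | order so far=[1, 4, 2]
  pop 0: no out-edges | ready=[5] | order so far=[1, 4, 2, 0]
  pop 5: indeg[3]->0 | ready=[3] | order so far=[1, 4, 2, 0, 5]
  pop 3: no out-edges | ready=[] | order so far=[1, 4, 2, 0, 5, 3]
New canonical toposort: [1, 4, 2, 0, 5, 3]
Compare positions:
  Node 0: index 0 -> 3 (moved)
  Node 1: index 1 -> 0 (moved)
  Node 2: index 3 -> 2 (moved)
  Node 3: index 5 -> 5 (same)
  Node 4: index 2 -> 1 (moved)
  Node 5: index 4 -> 4 (same)
Nodes that changed position: 0 1 2 4

Answer: 0 1 2 4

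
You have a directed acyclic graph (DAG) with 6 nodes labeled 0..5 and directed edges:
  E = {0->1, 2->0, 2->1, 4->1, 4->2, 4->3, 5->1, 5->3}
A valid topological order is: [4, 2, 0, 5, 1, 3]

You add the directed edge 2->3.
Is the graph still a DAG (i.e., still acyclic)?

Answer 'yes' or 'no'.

Given toposort: [4, 2, 0, 5, 1, 3]
Position of 2: index 1; position of 3: index 5
New edge 2->3: forward
Forward edge: respects the existing order. Still a DAG, same toposort still valid.
Still a DAG? yes

Answer: yes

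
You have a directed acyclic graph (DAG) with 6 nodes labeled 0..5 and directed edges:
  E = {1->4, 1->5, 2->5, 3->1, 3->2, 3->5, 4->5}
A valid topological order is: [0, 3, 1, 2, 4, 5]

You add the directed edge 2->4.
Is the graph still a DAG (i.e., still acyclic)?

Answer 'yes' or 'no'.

Given toposort: [0, 3, 1, 2, 4, 5]
Position of 2: index 3; position of 4: index 4
New edge 2->4: forward
Forward edge: respects the existing order. Still a DAG, same toposort still valid.
Still a DAG? yes

Answer: yes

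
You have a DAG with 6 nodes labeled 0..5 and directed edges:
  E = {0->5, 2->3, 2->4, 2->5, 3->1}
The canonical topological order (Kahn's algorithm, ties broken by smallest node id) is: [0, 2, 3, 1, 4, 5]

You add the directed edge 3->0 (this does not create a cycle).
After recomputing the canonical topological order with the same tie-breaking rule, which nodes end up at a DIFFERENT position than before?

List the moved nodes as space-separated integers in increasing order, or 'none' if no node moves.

Answer: 0 2 3

Derivation:
Old toposort: [0, 2, 3, 1, 4, 5]
Added edge 3->0
Recompute Kahn (smallest-id tiebreak):
  initial in-degrees: [1, 1, 0, 1, 1, 2]
  ready (indeg=0): [2]
  pop 2: indeg[3]->0; indeg[4]->0; indeg[5]->1 | ready=[3, 4] | order so far=[2]
  pop 3: indeg[0]->0; indeg[1]->0 | ready=[0, 1, 4] | order so far=[2, 3]
  pop 0: indeg[5]->0 | ready=[1, 4, 5] | order so far=[2, 3, 0]
  pop 1: no out-edges | ready=[4, 5] | order so far=[2, 3, 0, 1]
  pop 4: no out-edges | ready=[5] | order so far=[2, 3, 0, 1, 4]
  pop 5: no out-edges | ready=[] | order so far=[2, 3, 0, 1, 4, 5]
New canonical toposort: [2, 3, 0, 1, 4, 5]
Compare positions:
  Node 0: index 0 -> 2 (moved)
  Node 1: index 3 -> 3 (same)
  Node 2: index 1 -> 0 (moved)
  Node 3: index 2 -> 1 (moved)
  Node 4: index 4 -> 4 (same)
  Node 5: index 5 -> 5 (same)
Nodes that changed position: 0 2 3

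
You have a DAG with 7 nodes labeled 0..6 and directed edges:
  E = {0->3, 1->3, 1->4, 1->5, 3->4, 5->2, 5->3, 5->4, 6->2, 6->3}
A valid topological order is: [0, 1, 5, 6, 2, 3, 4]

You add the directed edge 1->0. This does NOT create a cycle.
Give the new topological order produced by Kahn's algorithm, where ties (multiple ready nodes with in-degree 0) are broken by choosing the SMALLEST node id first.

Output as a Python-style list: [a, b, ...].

Answer: [1, 0, 5, 6, 2, 3, 4]

Derivation:
Old toposort: [0, 1, 5, 6, 2, 3, 4]
Added edge: 1->0
Position of 1 (1) > position of 0 (0). Must reorder: 1 must now come before 0.
Run Kahn's algorithm (break ties by smallest node id):
  initial in-degrees: [1, 0, 2, 4, 3, 1, 0]
  ready (indeg=0): [1, 6]
  pop 1: indeg[0]->0; indeg[3]->3; indeg[4]->2; indeg[5]->0 | ready=[0, 5, 6] | order so far=[1]
  pop 0: indeg[3]->2 | ready=[5, 6] | order so far=[1, 0]
  pop 5: indeg[2]->1; indeg[3]->1; indeg[4]->1 | ready=[6] | order so far=[1, 0, 5]
  pop 6: indeg[2]->0; indeg[3]->0 | ready=[2, 3] | order so far=[1, 0, 5, 6]
  pop 2: no out-edges | ready=[3] | order so far=[1, 0, 5, 6, 2]
  pop 3: indeg[4]->0 | ready=[4] | order so far=[1, 0, 5, 6, 2, 3]
  pop 4: no out-edges | ready=[] | order so far=[1, 0, 5, 6, 2, 3, 4]
  Result: [1, 0, 5, 6, 2, 3, 4]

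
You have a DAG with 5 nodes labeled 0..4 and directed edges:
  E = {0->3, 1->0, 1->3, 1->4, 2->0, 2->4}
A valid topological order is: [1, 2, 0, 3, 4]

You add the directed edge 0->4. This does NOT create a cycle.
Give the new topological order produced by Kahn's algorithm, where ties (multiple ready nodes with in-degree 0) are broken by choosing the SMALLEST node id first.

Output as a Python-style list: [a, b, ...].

Old toposort: [1, 2, 0, 3, 4]
Added edge: 0->4
Position of 0 (2) < position of 4 (4). Old order still valid.
Run Kahn's algorithm (break ties by smallest node id):
  initial in-degrees: [2, 0, 0, 2, 3]
  ready (indeg=0): [1, 2]
  pop 1: indeg[0]->1; indeg[3]->1; indeg[4]->2 | ready=[2] | order so far=[1]
  pop 2: indeg[0]->0; indeg[4]->1 | ready=[0] | order so far=[1, 2]
  pop 0: indeg[3]->0; indeg[4]->0 | ready=[3, 4] | order so far=[1, 2, 0]
  pop 3: no out-edges | ready=[4] | order so far=[1, 2, 0, 3]
  pop 4: no out-edges | ready=[] | order so far=[1, 2, 0, 3, 4]
  Result: [1, 2, 0, 3, 4]

Answer: [1, 2, 0, 3, 4]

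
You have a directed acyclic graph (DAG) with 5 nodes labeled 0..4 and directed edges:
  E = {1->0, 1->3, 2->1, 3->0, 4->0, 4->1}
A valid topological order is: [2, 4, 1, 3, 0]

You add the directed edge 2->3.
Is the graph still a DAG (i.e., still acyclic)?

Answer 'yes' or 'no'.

Given toposort: [2, 4, 1, 3, 0]
Position of 2: index 0; position of 3: index 3
New edge 2->3: forward
Forward edge: respects the existing order. Still a DAG, same toposort still valid.
Still a DAG? yes

Answer: yes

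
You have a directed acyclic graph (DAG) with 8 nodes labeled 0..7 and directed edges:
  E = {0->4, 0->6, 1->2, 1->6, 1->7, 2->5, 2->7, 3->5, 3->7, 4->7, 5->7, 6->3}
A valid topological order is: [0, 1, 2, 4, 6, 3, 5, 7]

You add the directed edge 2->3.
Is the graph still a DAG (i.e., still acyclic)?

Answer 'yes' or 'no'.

Given toposort: [0, 1, 2, 4, 6, 3, 5, 7]
Position of 2: index 2; position of 3: index 5
New edge 2->3: forward
Forward edge: respects the existing order. Still a DAG, same toposort still valid.
Still a DAG? yes

Answer: yes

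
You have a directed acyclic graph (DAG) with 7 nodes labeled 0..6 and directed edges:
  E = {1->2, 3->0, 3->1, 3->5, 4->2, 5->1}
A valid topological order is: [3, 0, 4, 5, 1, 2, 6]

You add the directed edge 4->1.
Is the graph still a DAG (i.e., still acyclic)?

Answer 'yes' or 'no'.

Answer: yes

Derivation:
Given toposort: [3, 0, 4, 5, 1, 2, 6]
Position of 4: index 2; position of 1: index 4
New edge 4->1: forward
Forward edge: respects the existing order. Still a DAG, same toposort still valid.
Still a DAG? yes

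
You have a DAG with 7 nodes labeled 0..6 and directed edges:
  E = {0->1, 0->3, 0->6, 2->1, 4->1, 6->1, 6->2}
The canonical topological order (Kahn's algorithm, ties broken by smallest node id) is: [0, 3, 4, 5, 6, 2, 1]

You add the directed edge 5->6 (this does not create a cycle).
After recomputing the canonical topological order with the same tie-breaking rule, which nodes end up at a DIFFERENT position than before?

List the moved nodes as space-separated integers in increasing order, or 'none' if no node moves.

Old toposort: [0, 3, 4, 5, 6, 2, 1]
Added edge 5->6
Recompute Kahn (smallest-id tiebreak):
  initial in-degrees: [0, 4, 1, 1, 0, 0, 2]
  ready (indeg=0): [0, 4, 5]
  pop 0: indeg[1]->3; indeg[3]->0; indeg[6]->1 | ready=[3, 4, 5] | order so far=[0]
  pop 3: no out-edges | ready=[4, 5] | order so far=[0, 3]
  pop 4: indeg[1]->2 | ready=[5] | order so far=[0, 3, 4]
  pop 5: indeg[6]->0 | ready=[6] | order so far=[0, 3, 4, 5]
  pop 6: indeg[1]->1; indeg[2]->0 | ready=[2] | order so far=[0, 3, 4, 5, 6]
  pop 2: indeg[1]->0 | ready=[1] | order so far=[0, 3, 4, 5, 6, 2]
  pop 1: no out-edges | ready=[] | order so far=[0, 3, 4, 5, 6, 2, 1]
New canonical toposort: [0, 3, 4, 5, 6, 2, 1]
Compare positions:
  Node 0: index 0 -> 0 (same)
  Node 1: index 6 -> 6 (same)
  Node 2: index 5 -> 5 (same)
  Node 3: index 1 -> 1 (same)
  Node 4: index 2 -> 2 (same)
  Node 5: index 3 -> 3 (same)
  Node 6: index 4 -> 4 (same)
Nodes that changed position: none

Answer: none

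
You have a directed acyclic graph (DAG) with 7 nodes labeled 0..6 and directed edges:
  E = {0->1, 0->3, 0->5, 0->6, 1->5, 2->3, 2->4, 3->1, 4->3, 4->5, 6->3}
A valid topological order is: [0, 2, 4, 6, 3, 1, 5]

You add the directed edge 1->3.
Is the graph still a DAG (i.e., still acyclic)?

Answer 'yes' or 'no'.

Given toposort: [0, 2, 4, 6, 3, 1, 5]
Position of 1: index 5; position of 3: index 4
New edge 1->3: backward (u after v in old order)
Backward edge: old toposort is now invalid. Check if this creates a cycle.
Does 3 already reach 1? Reachable from 3: [1, 3, 5]. YES -> cycle!
Still a DAG? no

Answer: no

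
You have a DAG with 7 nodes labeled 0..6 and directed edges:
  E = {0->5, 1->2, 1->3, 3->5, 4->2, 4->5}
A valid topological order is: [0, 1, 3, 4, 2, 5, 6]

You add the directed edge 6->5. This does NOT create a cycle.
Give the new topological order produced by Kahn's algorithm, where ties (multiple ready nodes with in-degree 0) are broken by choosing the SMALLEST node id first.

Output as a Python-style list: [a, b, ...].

Old toposort: [0, 1, 3, 4, 2, 5, 6]
Added edge: 6->5
Position of 6 (6) > position of 5 (5). Must reorder: 6 must now come before 5.
Run Kahn's algorithm (break ties by smallest node id):
  initial in-degrees: [0, 0, 2, 1, 0, 4, 0]
  ready (indeg=0): [0, 1, 4, 6]
  pop 0: indeg[5]->3 | ready=[1, 4, 6] | order so far=[0]
  pop 1: indeg[2]->1; indeg[3]->0 | ready=[3, 4, 6] | order so far=[0, 1]
  pop 3: indeg[5]->2 | ready=[4, 6] | order so far=[0, 1, 3]
  pop 4: indeg[2]->0; indeg[5]->1 | ready=[2, 6] | order so far=[0, 1, 3, 4]
  pop 2: no out-edges | ready=[6] | order so far=[0, 1, 3, 4, 2]
  pop 6: indeg[5]->0 | ready=[5] | order so far=[0, 1, 3, 4, 2, 6]
  pop 5: no out-edges | ready=[] | order so far=[0, 1, 3, 4, 2, 6, 5]
  Result: [0, 1, 3, 4, 2, 6, 5]

Answer: [0, 1, 3, 4, 2, 6, 5]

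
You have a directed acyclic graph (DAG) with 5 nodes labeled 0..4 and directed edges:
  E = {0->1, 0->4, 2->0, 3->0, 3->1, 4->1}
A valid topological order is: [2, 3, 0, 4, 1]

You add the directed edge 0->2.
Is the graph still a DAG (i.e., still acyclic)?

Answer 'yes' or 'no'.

Answer: no

Derivation:
Given toposort: [2, 3, 0, 4, 1]
Position of 0: index 2; position of 2: index 0
New edge 0->2: backward (u after v in old order)
Backward edge: old toposort is now invalid. Check if this creates a cycle.
Does 2 already reach 0? Reachable from 2: [0, 1, 2, 4]. YES -> cycle!
Still a DAG? no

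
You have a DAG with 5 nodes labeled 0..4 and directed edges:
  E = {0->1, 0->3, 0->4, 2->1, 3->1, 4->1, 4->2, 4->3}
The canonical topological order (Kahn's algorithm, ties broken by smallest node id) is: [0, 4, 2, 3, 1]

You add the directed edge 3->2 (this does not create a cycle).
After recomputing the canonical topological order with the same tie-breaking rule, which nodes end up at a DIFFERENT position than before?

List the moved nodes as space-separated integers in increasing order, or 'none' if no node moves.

Old toposort: [0, 4, 2, 3, 1]
Added edge 3->2
Recompute Kahn (smallest-id tiebreak):
  initial in-degrees: [0, 4, 2, 2, 1]
  ready (indeg=0): [0]
  pop 0: indeg[1]->3; indeg[3]->1; indeg[4]->0 | ready=[4] | order so far=[0]
  pop 4: indeg[1]->2; indeg[2]->1; indeg[3]->0 | ready=[3] | order so far=[0, 4]
  pop 3: indeg[1]->1; indeg[2]->0 | ready=[2] | order so far=[0, 4, 3]
  pop 2: indeg[1]->0 | ready=[1] | order so far=[0, 4, 3, 2]
  pop 1: no out-edges | ready=[] | order so far=[0, 4, 3, 2, 1]
New canonical toposort: [0, 4, 3, 2, 1]
Compare positions:
  Node 0: index 0 -> 0 (same)
  Node 1: index 4 -> 4 (same)
  Node 2: index 2 -> 3 (moved)
  Node 3: index 3 -> 2 (moved)
  Node 4: index 1 -> 1 (same)
Nodes that changed position: 2 3

Answer: 2 3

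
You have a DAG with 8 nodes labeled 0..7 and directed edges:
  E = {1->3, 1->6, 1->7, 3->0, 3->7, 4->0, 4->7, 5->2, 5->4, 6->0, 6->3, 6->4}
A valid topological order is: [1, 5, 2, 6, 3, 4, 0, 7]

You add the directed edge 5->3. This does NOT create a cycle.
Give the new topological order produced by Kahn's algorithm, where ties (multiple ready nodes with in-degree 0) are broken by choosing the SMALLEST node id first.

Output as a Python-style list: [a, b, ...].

Answer: [1, 5, 2, 6, 3, 4, 0, 7]

Derivation:
Old toposort: [1, 5, 2, 6, 3, 4, 0, 7]
Added edge: 5->3
Position of 5 (1) < position of 3 (4). Old order still valid.
Run Kahn's algorithm (break ties by smallest node id):
  initial in-degrees: [3, 0, 1, 3, 2, 0, 1, 3]
  ready (indeg=0): [1, 5]
  pop 1: indeg[3]->2; indeg[6]->0; indeg[7]->2 | ready=[5, 6] | order so far=[1]
  pop 5: indeg[2]->0; indeg[3]->1; indeg[4]->1 | ready=[2, 6] | order so far=[1, 5]
  pop 2: no out-edges | ready=[6] | order so far=[1, 5, 2]
  pop 6: indeg[0]->2; indeg[3]->0; indeg[4]->0 | ready=[3, 4] | order so far=[1, 5, 2, 6]
  pop 3: indeg[0]->1; indeg[7]->1 | ready=[4] | order so far=[1, 5, 2, 6, 3]
  pop 4: indeg[0]->0; indeg[7]->0 | ready=[0, 7] | order so far=[1, 5, 2, 6, 3, 4]
  pop 0: no out-edges | ready=[7] | order so far=[1, 5, 2, 6, 3, 4, 0]
  pop 7: no out-edges | ready=[] | order so far=[1, 5, 2, 6, 3, 4, 0, 7]
  Result: [1, 5, 2, 6, 3, 4, 0, 7]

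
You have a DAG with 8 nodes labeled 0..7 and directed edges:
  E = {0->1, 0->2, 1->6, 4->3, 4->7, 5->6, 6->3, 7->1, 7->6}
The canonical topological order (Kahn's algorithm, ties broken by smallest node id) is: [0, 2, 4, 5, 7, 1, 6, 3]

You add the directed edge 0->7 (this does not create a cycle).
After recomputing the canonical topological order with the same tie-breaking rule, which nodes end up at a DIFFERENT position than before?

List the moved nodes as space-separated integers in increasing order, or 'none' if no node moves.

Old toposort: [0, 2, 4, 5, 7, 1, 6, 3]
Added edge 0->7
Recompute Kahn (smallest-id tiebreak):
  initial in-degrees: [0, 2, 1, 2, 0, 0, 3, 2]
  ready (indeg=0): [0, 4, 5]
  pop 0: indeg[1]->1; indeg[2]->0; indeg[7]->1 | ready=[2, 4, 5] | order so far=[0]
  pop 2: no out-edges | ready=[4, 5] | order so far=[0, 2]
  pop 4: indeg[3]->1; indeg[7]->0 | ready=[5, 7] | order so far=[0, 2, 4]
  pop 5: indeg[6]->2 | ready=[7] | order so far=[0, 2, 4, 5]
  pop 7: indeg[1]->0; indeg[6]->1 | ready=[1] | order so far=[0, 2, 4, 5, 7]
  pop 1: indeg[6]->0 | ready=[6] | order so far=[0, 2, 4, 5, 7, 1]
  pop 6: indeg[3]->0 | ready=[3] | order so far=[0, 2, 4, 5, 7, 1, 6]
  pop 3: no out-edges | ready=[] | order so far=[0, 2, 4, 5, 7, 1, 6, 3]
New canonical toposort: [0, 2, 4, 5, 7, 1, 6, 3]
Compare positions:
  Node 0: index 0 -> 0 (same)
  Node 1: index 5 -> 5 (same)
  Node 2: index 1 -> 1 (same)
  Node 3: index 7 -> 7 (same)
  Node 4: index 2 -> 2 (same)
  Node 5: index 3 -> 3 (same)
  Node 6: index 6 -> 6 (same)
  Node 7: index 4 -> 4 (same)
Nodes that changed position: none

Answer: none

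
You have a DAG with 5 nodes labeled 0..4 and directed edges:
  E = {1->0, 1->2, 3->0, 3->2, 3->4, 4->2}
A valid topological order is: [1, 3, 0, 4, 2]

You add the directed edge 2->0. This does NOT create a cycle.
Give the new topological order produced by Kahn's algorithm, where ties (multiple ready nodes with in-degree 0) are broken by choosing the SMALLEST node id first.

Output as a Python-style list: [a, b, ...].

Answer: [1, 3, 4, 2, 0]

Derivation:
Old toposort: [1, 3, 0, 4, 2]
Added edge: 2->0
Position of 2 (4) > position of 0 (2). Must reorder: 2 must now come before 0.
Run Kahn's algorithm (break ties by smallest node id):
  initial in-degrees: [3, 0, 3, 0, 1]
  ready (indeg=0): [1, 3]
  pop 1: indeg[0]->2; indeg[2]->2 | ready=[3] | order so far=[1]
  pop 3: indeg[0]->1; indeg[2]->1; indeg[4]->0 | ready=[4] | order so far=[1, 3]
  pop 4: indeg[2]->0 | ready=[2] | order so far=[1, 3, 4]
  pop 2: indeg[0]->0 | ready=[0] | order so far=[1, 3, 4, 2]
  pop 0: no out-edges | ready=[] | order so far=[1, 3, 4, 2, 0]
  Result: [1, 3, 4, 2, 0]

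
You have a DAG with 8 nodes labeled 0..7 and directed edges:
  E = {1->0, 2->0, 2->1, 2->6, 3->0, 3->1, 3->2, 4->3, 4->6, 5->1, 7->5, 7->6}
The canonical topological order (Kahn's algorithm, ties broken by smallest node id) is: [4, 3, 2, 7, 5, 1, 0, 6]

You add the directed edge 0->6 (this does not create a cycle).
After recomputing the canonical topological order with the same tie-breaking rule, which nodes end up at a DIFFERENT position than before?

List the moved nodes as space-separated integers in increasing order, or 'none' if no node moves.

Answer: none

Derivation:
Old toposort: [4, 3, 2, 7, 5, 1, 0, 6]
Added edge 0->6
Recompute Kahn (smallest-id tiebreak):
  initial in-degrees: [3, 3, 1, 1, 0, 1, 4, 0]
  ready (indeg=0): [4, 7]
  pop 4: indeg[3]->0; indeg[6]->3 | ready=[3, 7] | order so far=[4]
  pop 3: indeg[0]->2; indeg[1]->2; indeg[2]->0 | ready=[2, 7] | order so far=[4, 3]
  pop 2: indeg[0]->1; indeg[1]->1; indeg[6]->2 | ready=[7] | order so far=[4, 3, 2]
  pop 7: indeg[5]->0; indeg[6]->1 | ready=[5] | order so far=[4, 3, 2, 7]
  pop 5: indeg[1]->0 | ready=[1] | order so far=[4, 3, 2, 7, 5]
  pop 1: indeg[0]->0 | ready=[0] | order so far=[4, 3, 2, 7, 5, 1]
  pop 0: indeg[6]->0 | ready=[6] | order so far=[4, 3, 2, 7, 5, 1, 0]
  pop 6: no out-edges | ready=[] | order so far=[4, 3, 2, 7, 5, 1, 0, 6]
New canonical toposort: [4, 3, 2, 7, 5, 1, 0, 6]
Compare positions:
  Node 0: index 6 -> 6 (same)
  Node 1: index 5 -> 5 (same)
  Node 2: index 2 -> 2 (same)
  Node 3: index 1 -> 1 (same)
  Node 4: index 0 -> 0 (same)
  Node 5: index 4 -> 4 (same)
  Node 6: index 7 -> 7 (same)
  Node 7: index 3 -> 3 (same)
Nodes that changed position: none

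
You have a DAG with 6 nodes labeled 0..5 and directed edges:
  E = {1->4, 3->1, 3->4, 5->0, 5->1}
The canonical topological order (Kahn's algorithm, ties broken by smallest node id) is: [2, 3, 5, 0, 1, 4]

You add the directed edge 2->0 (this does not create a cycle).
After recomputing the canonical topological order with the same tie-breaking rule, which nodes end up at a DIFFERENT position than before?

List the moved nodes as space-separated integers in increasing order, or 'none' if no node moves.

Old toposort: [2, 3, 5, 0, 1, 4]
Added edge 2->0
Recompute Kahn (smallest-id tiebreak):
  initial in-degrees: [2, 2, 0, 0, 2, 0]
  ready (indeg=0): [2, 3, 5]
  pop 2: indeg[0]->1 | ready=[3, 5] | order so far=[2]
  pop 3: indeg[1]->1; indeg[4]->1 | ready=[5] | order so far=[2, 3]
  pop 5: indeg[0]->0; indeg[1]->0 | ready=[0, 1] | order so far=[2, 3, 5]
  pop 0: no out-edges | ready=[1] | order so far=[2, 3, 5, 0]
  pop 1: indeg[4]->0 | ready=[4] | order so far=[2, 3, 5, 0, 1]
  pop 4: no out-edges | ready=[] | order so far=[2, 3, 5, 0, 1, 4]
New canonical toposort: [2, 3, 5, 0, 1, 4]
Compare positions:
  Node 0: index 3 -> 3 (same)
  Node 1: index 4 -> 4 (same)
  Node 2: index 0 -> 0 (same)
  Node 3: index 1 -> 1 (same)
  Node 4: index 5 -> 5 (same)
  Node 5: index 2 -> 2 (same)
Nodes that changed position: none

Answer: none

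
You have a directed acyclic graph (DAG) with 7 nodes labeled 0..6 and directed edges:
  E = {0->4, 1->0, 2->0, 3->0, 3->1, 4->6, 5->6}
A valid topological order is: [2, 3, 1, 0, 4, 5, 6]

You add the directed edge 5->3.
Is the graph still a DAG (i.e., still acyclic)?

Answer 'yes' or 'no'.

Answer: yes

Derivation:
Given toposort: [2, 3, 1, 0, 4, 5, 6]
Position of 5: index 5; position of 3: index 1
New edge 5->3: backward (u after v in old order)
Backward edge: old toposort is now invalid. Check if this creates a cycle.
Does 3 already reach 5? Reachable from 3: [0, 1, 3, 4, 6]. NO -> still a DAG (reorder needed).
Still a DAG? yes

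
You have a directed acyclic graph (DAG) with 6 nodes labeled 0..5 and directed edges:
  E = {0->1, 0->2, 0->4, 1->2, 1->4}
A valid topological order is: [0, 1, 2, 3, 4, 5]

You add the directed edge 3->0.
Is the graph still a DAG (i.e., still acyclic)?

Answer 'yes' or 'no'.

Answer: yes

Derivation:
Given toposort: [0, 1, 2, 3, 4, 5]
Position of 3: index 3; position of 0: index 0
New edge 3->0: backward (u after v in old order)
Backward edge: old toposort is now invalid. Check if this creates a cycle.
Does 0 already reach 3? Reachable from 0: [0, 1, 2, 4]. NO -> still a DAG (reorder needed).
Still a DAG? yes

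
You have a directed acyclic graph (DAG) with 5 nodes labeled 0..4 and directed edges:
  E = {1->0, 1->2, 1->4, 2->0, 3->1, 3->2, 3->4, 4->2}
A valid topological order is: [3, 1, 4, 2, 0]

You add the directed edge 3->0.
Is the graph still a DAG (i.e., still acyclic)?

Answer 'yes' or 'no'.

Given toposort: [3, 1, 4, 2, 0]
Position of 3: index 0; position of 0: index 4
New edge 3->0: forward
Forward edge: respects the existing order. Still a DAG, same toposort still valid.
Still a DAG? yes

Answer: yes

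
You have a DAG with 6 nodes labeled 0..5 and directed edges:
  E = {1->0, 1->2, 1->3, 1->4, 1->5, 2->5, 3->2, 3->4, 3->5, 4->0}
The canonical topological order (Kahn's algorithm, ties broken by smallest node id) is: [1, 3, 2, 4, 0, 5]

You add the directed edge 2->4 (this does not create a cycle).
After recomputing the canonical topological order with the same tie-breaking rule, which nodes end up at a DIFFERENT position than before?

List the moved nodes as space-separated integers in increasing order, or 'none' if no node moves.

Answer: none

Derivation:
Old toposort: [1, 3, 2, 4, 0, 5]
Added edge 2->4
Recompute Kahn (smallest-id tiebreak):
  initial in-degrees: [2, 0, 2, 1, 3, 3]
  ready (indeg=0): [1]
  pop 1: indeg[0]->1; indeg[2]->1; indeg[3]->0; indeg[4]->2; indeg[5]->2 | ready=[3] | order so far=[1]
  pop 3: indeg[2]->0; indeg[4]->1; indeg[5]->1 | ready=[2] | order so far=[1, 3]
  pop 2: indeg[4]->0; indeg[5]->0 | ready=[4, 5] | order so far=[1, 3, 2]
  pop 4: indeg[0]->0 | ready=[0, 5] | order so far=[1, 3, 2, 4]
  pop 0: no out-edges | ready=[5] | order so far=[1, 3, 2, 4, 0]
  pop 5: no out-edges | ready=[] | order so far=[1, 3, 2, 4, 0, 5]
New canonical toposort: [1, 3, 2, 4, 0, 5]
Compare positions:
  Node 0: index 4 -> 4 (same)
  Node 1: index 0 -> 0 (same)
  Node 2: index 2 -> 2 (same)
  Node 3: index 1 -> 1 (same)
  Node 4: index 3 -> 3 (same)
  Node 5: index 5 -> 5 (same)
Nodes that changed position: none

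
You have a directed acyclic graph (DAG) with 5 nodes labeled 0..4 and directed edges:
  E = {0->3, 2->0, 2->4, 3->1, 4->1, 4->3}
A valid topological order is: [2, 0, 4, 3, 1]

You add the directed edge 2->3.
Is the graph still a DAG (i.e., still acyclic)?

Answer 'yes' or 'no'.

Answer: yes

Derivation:
Given toposort: [2, 0, 4, 3, 1]
Position of 2: index 0; position of 3: index 3
New edge 2->3: forward
Forward edge: respects the existing order. Still a DAG, same toposort still valid.
Still a DAG? yes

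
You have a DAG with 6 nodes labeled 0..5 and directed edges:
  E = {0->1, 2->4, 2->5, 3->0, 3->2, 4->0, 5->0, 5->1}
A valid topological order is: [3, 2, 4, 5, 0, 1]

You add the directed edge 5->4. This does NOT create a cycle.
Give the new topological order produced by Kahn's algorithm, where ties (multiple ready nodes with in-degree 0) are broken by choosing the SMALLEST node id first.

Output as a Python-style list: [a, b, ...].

Answer: [3, 2, 5, 4, 0, 1]

Derivation:
Old toposort: [3, 2, 4, 5, 0, 1]
Added edge: 5->4
Position of 5 (3) > position of 4 (2). Must reorder: 5 must now come before 4.
Run Kahn's algorithm (break ties by smallest node id):
  initial in-degrees: [3, 2, 1, 0, 2, 1]
  ready (indeg=0): [3]
  pop 3: indeg[0]->2; indeg[2]->0 | ready=[2] | order so far=[3]
  pop 2: indeg[4]->1; indeg[5]->0 | ready=[5] | order so far=[3, 2]
  pop 5: indeg[0]->1; indeg[1]->1; indeg[4]->0 | ready=[4] | order so far=[3, 2, 5]
  pop 4: indeg[0]->0 | ready=[0] | order so far=[3, 2, 5, 4]
  pop 0: indeg[1]->0 | ready=[1] | order so far=[3, 2, 5, 4, 0]
  pop 1: no out-edges | ready=[] | order so far=[3, 2, 5, 4, 0, 1]
  Result: [3, 2, 5, 4, 0, 1]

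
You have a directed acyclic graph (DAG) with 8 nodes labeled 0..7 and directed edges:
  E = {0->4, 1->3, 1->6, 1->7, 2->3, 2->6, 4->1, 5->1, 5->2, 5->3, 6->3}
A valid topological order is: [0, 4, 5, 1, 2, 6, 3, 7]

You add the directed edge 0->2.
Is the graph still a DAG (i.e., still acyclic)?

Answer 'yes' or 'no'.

Given toposort: [0, 4, 5, 1, 2, 6, 3, 7]
Position of 0: index 0; position of 2: index 4
New edge 0->2: forward
Forward edge: respects the existing order. Still a DAG, same toposort still valid.
Still a DAG? yes

Answer: yes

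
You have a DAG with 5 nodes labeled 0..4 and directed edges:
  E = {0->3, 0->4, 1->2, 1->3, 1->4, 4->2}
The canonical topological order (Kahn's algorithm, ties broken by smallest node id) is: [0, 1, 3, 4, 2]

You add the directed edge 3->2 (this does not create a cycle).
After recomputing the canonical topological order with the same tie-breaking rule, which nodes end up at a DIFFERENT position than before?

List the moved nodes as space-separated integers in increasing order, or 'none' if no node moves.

Old toposort: [0, 1, 3, 4, 2]
Added edge 3->2
Recompute Kahn (smallest-id tiebreak):
  initial in-degrees: [0, 0, 3, 2, 2]
  ready (indeg=0): [0, 1]
  pop 0: indeg[3]->1; indeg[4]->1 | ready=[1] | order so far=[0]
  pop 1: indeg[2]->2; indeg[3]->0; indeg[4]->0 | ready=[3, 4] | order so far=[0, 1]
  pop 3: indeg[2]->1 | ready=[4] | order so far=[0, 1, 3]
  pop 4: indeg[2]->0 | ready=[2] | order so far=[0, 1, 3, 4]
  pop 2: no out-edges | ready=[] | order so far=[0, 1, 3, 4, 2]
New canonical toposort: [0, 1, 3, 4, 2]
Compare positions:
  Node 0: index 0 -> 0 (same)
  Node 1: index 1 -> 1 (same)
  Node 2: index 4 -> 4 (same)
  Node 3: index 2 -> 2 (same)
  Node 4: index 3 -> 3 (same)
Nodes that changed position: none

Answer: none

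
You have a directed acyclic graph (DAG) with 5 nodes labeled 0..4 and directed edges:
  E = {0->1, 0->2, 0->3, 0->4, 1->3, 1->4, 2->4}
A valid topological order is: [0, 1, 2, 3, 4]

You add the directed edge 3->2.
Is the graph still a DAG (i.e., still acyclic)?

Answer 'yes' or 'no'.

Answer: yes

Derivation:
Given toposort: [0, 1, 2, 3, 4]
Position of 3: index 3; position of 2: index 2
New edge 3->2: backward (u after v in old order)
Backward edge: old toposort is now invalid. Check if this creates a cycle.
Does 2 already reach 3? Reachable from 2: [2, 4]. NO -> still a DAG (reorder needed).
Still a DAG? yes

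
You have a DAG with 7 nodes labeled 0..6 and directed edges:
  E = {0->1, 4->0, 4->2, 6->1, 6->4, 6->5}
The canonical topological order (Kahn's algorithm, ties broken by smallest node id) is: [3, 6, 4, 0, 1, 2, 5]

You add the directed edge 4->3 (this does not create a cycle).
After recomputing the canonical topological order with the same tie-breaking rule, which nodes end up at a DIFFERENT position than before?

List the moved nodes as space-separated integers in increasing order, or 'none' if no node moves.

Answer: 0 1 2 3 4 6

Derivation:
Old toposort: [3, 6, 4, 0, 1, 2, 5]
Added edge 4->3
Recompute Kahn (smallest-id tiebreak):
  initial in-degrees: [1, 2, 1, 1, 1, 1, 0]
  ready (indeg=0): [6]
  pop 6: indeg[1]->1; indeg[4]->0; indeg[5]->0 | ready=[4, 5] | order so far=[6]
  pop 4: indeg[0]->0; indeg[2]->0; indeg[3]->0 | ready=[0, 2, 3, 5] | order so far=[6, 4]
  pop 0: indeg[1]->0 | ready=[1, 2, 3, 5] | order so far=[6, 4, 0]
  pop 1: no out-edges | ready=[2, 3, 5] | order so far=[6, 4, 0, 1]
  pop 2: no out-edges | ready=[3, 5] | order so far=[6, 4, 0, 1, 2]
  pop 3: no out-edges | ready=[5] | order so far=[6, 4, 0, 1, 2, 3]
  pop 5: no out-edges | ready=[] | order so far=[6, 4, 0, 1, 2, 3, 5]
New canonical toposort: [6, 4, 0, 1, 2, 3, 5]
Compare positions:
  Node 0: index 3 -> 2 (moved)
  Node 1: index 4 -> 3 (moved)
  Node 2: index 5 -> 4 (moved)
  Node 3: index 0 -> 5 (moved)
  Node 4: index 2 -> 1 (moved)
  Node 5: index 6 -> 6 (same)
  Node 6: index 1 -> 0 (moved)
Nodes that changed position: 0 1 2 3 4 6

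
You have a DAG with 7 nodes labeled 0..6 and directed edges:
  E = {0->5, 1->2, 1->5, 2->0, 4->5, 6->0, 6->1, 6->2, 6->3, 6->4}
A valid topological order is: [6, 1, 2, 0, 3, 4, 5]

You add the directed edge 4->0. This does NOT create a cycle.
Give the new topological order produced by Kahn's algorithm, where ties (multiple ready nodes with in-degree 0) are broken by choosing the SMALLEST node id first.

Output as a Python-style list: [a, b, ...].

Answer: [6, 1, 2, 3, 4, 0, 5]

Derivation:
Old toposort: [6, 1, 2, 0, 3, 4, 5]
Added edge: 4->0
Position of 4 (5) > position of 0 (3). Must reorder: 4 must now come before 0.
Run Kahn's algorithm (break ties by smallest node id):
  initial in-degrees: [3, 1, 2, 1, 1, 3, 0]
  ready (indeg=0): [6]
  pop 6: indeg[0]->2; indeg[1]->0; indeg[2]->1; indeg[3]->0; indeg[4]->0 | ready=[1, 3, 4] | order so far=[6]
  pop 1: indeg[2]->0; indeg[5]->2 | ready=[2, 3, 4] | order so far=[6, 1]
  pop 2: indeg[0]->1 | ready=[3, 4] | order so far=[6, 1, 2]
  pop 3: no out-edges | ready=[4] | order so far=[6, 1, 2, 3]
  pop 4: indeg[0]->0; indeg[5]->1 | ready=[0] | order so far=[6, 1, 2, 3, 4]
  pop 0: indeg[5]->0 | ready=[5] | order so far=[6, 1, 2, 3, 4, 0]
  pop 5: no out-edges | ready=[] | order so far=[6, 1, 2, 3, 4, 0, 5]
  Result: [6, 1, 2, 3, 4, 0, 5]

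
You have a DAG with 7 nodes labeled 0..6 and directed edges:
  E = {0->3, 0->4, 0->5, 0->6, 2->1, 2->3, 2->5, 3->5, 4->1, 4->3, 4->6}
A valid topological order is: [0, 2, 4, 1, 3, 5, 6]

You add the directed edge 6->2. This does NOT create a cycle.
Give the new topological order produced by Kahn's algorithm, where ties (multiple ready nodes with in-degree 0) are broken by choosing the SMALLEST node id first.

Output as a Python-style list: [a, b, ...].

Old toposort: [0, 2, 4, 1, 3, 5, 6]
Added edge: 6->2
Position of 6 (6) > position of 2 (1). Must reorder: 6 must now come before 2.
Run Kahn's algorithm (break ties by smallest node id):
  initial in-degrees: [0, 2, 1, 3, 1, 3, 2]
  ready (indeg=0): [0]
  pop 0: indeg[3]->2; indeg[4]->0; indeg[5]->2; indeg[6]->1 | ready=[4] | order so far=[0]
  pop 4: indeg[1]->1; indeg[3]->1; indeg[6]->0 | ready=[6] | order so far=[0, 4]
  pop 6: indeg[2]->0 | ready=[2] | order so far=[0, 4, 6]
  pop 2: indeg[1]->0; indeg[3]->0; indeg[5]->1 | ready=[1, 3] | order so far=[0, 4, 6, 2]
  pop 1: no out-edges | ready=[3] | order so far=[0, 4, 6, 2, 1]
  pop 3: indeg[5]->0 | ready=[5] | order so far=[0, 4, 6, 2, 1, 3]
  pop 5: no out-edges | ready=[] | order so far=[0, 4, 6, 2, 1, 3, 5]
  Result: [0, 4, 6, 2, 1, 3, 5]

Answer: [0, 4, 6, 2, 1, 3, 5]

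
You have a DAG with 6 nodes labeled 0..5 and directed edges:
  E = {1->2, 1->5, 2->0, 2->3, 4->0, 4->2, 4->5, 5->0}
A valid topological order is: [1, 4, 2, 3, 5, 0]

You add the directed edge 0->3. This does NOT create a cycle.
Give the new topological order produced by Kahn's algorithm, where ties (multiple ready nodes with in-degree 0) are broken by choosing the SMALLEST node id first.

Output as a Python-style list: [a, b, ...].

Answer: [1, 4, 2, 5, 0, 3]

Derivation:
Old toposort: [1, 4, 2, 3, 5, 0]
Added edge: 0->3
Position of 0 (5) > position of 3 (3). Must reorder: 0 must now come before 3.
Run Kahn's algorithm (break ties by smallest node id):
  initial in-degrees: [3, 0, 2, 2, 0, 2]
  ready (indeg=0): [1, 4]
  pop 1: indeg[2]->1; indeg[5]->1 | ready=[4] | order so far=[1]
  pop 4: indeg[0]->2; indeg[2]->0; indeg[5]->0 | ready=[2, 5] | order so far=[1, 4]
  pop 2: indeg[0]->1; indeg[3]->1 | ready=[5] | order so far=[1, 4, 2]
  pop 5: indeg[0]->0 | ready=[0] | order so far=[1, 4, 2, 5]
  pop 0: indeg[3]->0 | ready=[3] | order so far=[1, 4, 2, 5, 0]
  pop 3: no out-edges | ready=[] | order so far=[1, 4, 2, 5, 0, 3]
  Result: [1, 4, 2, 5, 0, 3]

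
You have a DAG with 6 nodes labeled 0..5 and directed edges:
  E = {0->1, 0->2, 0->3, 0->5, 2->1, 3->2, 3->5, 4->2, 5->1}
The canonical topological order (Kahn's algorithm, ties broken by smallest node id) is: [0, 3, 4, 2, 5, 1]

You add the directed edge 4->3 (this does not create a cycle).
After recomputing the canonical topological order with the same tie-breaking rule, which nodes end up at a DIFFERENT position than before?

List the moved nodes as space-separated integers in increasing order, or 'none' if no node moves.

Old toposort: [0, 3, 4, 2, 5, 1]
Added edge 4->3
Recompute Kahn (smallest-id tiebreak):
  initial in-degrees: [0, 3, 3, 2, 0, 2]
  ready (indeg=0): [0, 4]
  pop 0: indeg[1]->2; indeg[2]->2; indeg[3]->1; indeg[5]->1 | ready=[4] | order so far=[0]
  pop 4: indeg[2]->1; indeg[3]->0 | ready=[3] | order so far=[0, 4]
  pop 3: indeg[2]->0; indeg[5]->0 | ready=[2, 5] | order so far=[0, 4, 3]
  pop 2: indeg[1]->1 | ready=[5] | order so far=[0, 4, 3, 2]
  pop 5: indeg[1]->0 | ready=[1] | order so far=[0, 4, 3, 2, 5]
  pop 1: no out-edges | ready=[] | order so far=[0, 4, 3, 2, 5, 1]
New canonical toposort: [0, 4, 3, 2, 5, 1]
Compare positions:
  Node 0: index 0 -> 0 (same)
  Node 1: index 5 -> 5 (same)
  Node 2: index 3 -> 3 (same)
  Node 3: index 1 -> 2 (moved)
  Node 4: index 2 -> 1 (moved)
  Node 5: index 4 -> 4 (same)
Nodes that changed position: 3 4

Answer: 3 4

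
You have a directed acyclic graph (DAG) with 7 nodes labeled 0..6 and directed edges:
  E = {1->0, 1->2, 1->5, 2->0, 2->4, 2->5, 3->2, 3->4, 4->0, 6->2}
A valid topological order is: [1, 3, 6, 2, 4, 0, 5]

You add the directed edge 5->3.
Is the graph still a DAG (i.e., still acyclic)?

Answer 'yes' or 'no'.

Answer: no

Derivation:
Given toposort: [1, 3, 6, 2, 4, 0, 5]
Position of 5: index 6; position of 3: index 1
New edge 5->3: backward (u after v in old order)
Backward edge: old toposort is now invalid. Check if this creates a cycle.
Does 3 already reach 5? Reachable from 3: [0, 2, 3, 4, 5]. YES -> cycle!
Still a DAG? no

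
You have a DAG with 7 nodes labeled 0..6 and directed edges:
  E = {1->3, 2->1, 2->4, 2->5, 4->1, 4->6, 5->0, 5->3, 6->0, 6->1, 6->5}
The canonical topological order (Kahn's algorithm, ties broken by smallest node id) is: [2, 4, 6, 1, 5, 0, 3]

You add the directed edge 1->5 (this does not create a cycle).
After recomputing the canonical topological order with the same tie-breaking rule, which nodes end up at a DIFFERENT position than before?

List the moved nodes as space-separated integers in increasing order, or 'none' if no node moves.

Answer: none

Derivation:
Old toposort: [2, 4, 6, 1, 5, 0, 3]
Added edge 1->5
Recompute Kahn (smallest-id tiebreak):
  initial in-degrees: [2, 3, 0, 2, 1, 3, 1]
  ready (indeg=0): [2]
  pop 2: indeg[1]->2; indeg[4]->0; indeg[5]->2 | ready=[4] | order so far=[2]
  pop 4: indeg[1]->1; indeg[6]->0 | ready=[6] | order so far=[2, 4]
  pop 6: indeg[0]->1; indeg[1]->0; indeg[5]->1 | ready=[1] | order so far=[2, 4, 6]
  pop 1: indeg[3]->1; indeg[5]->0 | ready=[5] | order so far=[2, 4, 6, 1]
  pop 5: indeg[0]->0; indeg[3]->0 | ready=[0, 3] | order so far=[2, 4, 6, 1, 5]
  pop 0: no out-edges | ready=[3] | order so far=[2, 4, 6, 1, 5, 0]
  pop 3: no out-edges | ready=[] | order so far=[2, 4, 6, 1, 5, 0, 3]
New canonical toposort: [2, 4, 6, 1, 5, 0, 3]
Compare positions:
  Node 0: index 5 -> 5 (same)
  Node 1: index 3 -> 3 (same)
  Node 2: index 0 -> 0 (same)
  Node 3: index 6 -> 6 (same)
  Node 4: index 1 -> 1 (same)
  Node 5: index 4 -> 4 (same)
  Node 6: index 2 -> 2 (same)
Nodes that changed position: none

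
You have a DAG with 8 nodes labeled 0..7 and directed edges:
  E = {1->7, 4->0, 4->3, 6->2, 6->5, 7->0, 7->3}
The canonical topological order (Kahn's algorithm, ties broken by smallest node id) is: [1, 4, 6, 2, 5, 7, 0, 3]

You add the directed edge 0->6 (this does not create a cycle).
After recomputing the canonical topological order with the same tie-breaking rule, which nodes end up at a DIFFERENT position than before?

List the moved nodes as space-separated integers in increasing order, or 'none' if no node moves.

Old toposort: [1, 4, 6, 2, 5, 7, 0, 3]
Added edge 0->6
Recompute Kahn (smallest-id tiebreak):
  initial in-degrees: [2, 0, 1, 2, 0, 1, 1, 1]
  ready (indeg=0): [1, 4]
  pop 1: indeg[7]->0 | ready=[4, 7] | order so far=[1]
  pop 4: indeg[0]->1; indeg[3]->1 | ready=[7] | order so far=[1, 4]
  pop 7: indeg[0]->0; indeg[3]->0 | ready=[0, 3] | order so far=[1, 4, 7]
  pop 0: indeg[6]->0 | ready=[3, 6] | order so far=[1, 4, 7, 0]
  pop 3: no out-edges | ready=[6] | order so far=[1, 4, 7, 0, 3]
  pop 6: indeg[2]->0; indeg[5]->0 | ready=[2, 5] | order so far=[1, 4, 7, 0, 3, 6]
  pop 2: no out-edges | ready=[5] | order so far=[1, 4, 7, 0, 3, 6, 2]
  pop 5: no out-edges | ready=[] | order so far=[1, 4, 7, 0, 3, 6, 2, 5]
New canonical toposort: [1, 4, 7, 0, 3, 6, 2, 5]
Compare positions:
  Node 0: index 6 -> 3 (moved)
  Node 1: index 0 -> 0 (same)
  Node 2: index 3 -> 6 (moved)
  Node 3: index 7 -> 4 (moved)
  Node 4: index 1 -> 1 (same)
  Node 5: index 4 -> 7 (moved)
  Node 6: index 2 -> 5 (moved)
  Node 7: index 5 -> 2 (moved)
Nodes that changed position: 0 2 3 5 6 7

Answer: 0 2 3 5 6 7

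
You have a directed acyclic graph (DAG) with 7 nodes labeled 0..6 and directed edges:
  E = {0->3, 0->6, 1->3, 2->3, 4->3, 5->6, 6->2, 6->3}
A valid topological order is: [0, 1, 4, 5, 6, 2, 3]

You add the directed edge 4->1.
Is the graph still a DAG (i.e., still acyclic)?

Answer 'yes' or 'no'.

Given toposort: [0, 1, 4, 5, 6, 2, 3]
Position of 4: index 2; position of 1: index 1
New edge 4->1: backward (u after v in old order)
Backward edge: old toposort is now invalid. Check if this creates a cycle.
Does 1 already reach 4? Reachable from 1: [1, 3]. NO -> still a DAG (reorder needed).
Still a DAG? yes

Answer: yes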